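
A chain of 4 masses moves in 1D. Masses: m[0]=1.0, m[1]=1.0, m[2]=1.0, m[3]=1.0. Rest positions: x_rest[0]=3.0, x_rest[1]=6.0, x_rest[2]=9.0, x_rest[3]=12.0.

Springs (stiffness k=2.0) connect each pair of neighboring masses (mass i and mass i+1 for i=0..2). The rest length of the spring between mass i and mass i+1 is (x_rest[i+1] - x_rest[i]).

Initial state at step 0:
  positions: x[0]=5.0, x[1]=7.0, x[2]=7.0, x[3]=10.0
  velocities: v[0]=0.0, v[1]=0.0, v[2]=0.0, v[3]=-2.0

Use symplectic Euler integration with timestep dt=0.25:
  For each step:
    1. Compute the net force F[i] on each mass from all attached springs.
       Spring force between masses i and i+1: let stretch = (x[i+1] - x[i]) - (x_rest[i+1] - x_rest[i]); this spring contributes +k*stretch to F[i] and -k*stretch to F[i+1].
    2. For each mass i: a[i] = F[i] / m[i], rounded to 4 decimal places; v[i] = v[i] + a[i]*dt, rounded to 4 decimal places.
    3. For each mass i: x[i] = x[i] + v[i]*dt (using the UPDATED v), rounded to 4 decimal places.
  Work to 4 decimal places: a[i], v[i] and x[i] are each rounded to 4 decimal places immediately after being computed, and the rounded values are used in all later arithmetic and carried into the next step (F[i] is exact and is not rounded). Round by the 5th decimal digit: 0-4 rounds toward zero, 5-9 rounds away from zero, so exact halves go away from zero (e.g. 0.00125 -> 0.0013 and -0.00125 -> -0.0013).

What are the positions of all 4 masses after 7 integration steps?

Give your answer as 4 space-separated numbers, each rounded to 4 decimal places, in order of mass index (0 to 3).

Answer: 1.3812 5.1836 7.7788 11.1566

Derivation:
Step 0: x=[5.0000 7.0000 7.0000 10.0000] v=[0.0000 0.0000 0.0000 -2.0000]
Step 1: x=[4.8750 6.7500 7.3750 9.5000] v=[-0.5000 -1.0000 1.5000 -2.0000]
Step 2: x=[4.6094 6.3438 7.9375 9.1094] v=[-1.0625 -1.6250 2.2500 -1.5625]
Step 3: x=[4.1856 5.9200 8.4473 8.9473] v=[-1.6953 -1.6954 2.0391 -0.6485]
Step 4: x=[3.6036 5.5953 8.7037 9.0977] v=[-2.3281 -1.2990 1.0255 0.6015]
Step 5: x=[2.8955 5.4101 8.6208 9.5738] v=[-2.8323 -0.7407 -0.3317 1.9045]
Step 6: x=[2.1268 5.3119 8.2557 10.3058] v=[-3.0750 -0.3927 -1.4606 2.9280]
Step 7: x=[1.3812 5.1836 7.7788 11.1566] v=[-2.9825 -0.5134 -1.9075 3.4030]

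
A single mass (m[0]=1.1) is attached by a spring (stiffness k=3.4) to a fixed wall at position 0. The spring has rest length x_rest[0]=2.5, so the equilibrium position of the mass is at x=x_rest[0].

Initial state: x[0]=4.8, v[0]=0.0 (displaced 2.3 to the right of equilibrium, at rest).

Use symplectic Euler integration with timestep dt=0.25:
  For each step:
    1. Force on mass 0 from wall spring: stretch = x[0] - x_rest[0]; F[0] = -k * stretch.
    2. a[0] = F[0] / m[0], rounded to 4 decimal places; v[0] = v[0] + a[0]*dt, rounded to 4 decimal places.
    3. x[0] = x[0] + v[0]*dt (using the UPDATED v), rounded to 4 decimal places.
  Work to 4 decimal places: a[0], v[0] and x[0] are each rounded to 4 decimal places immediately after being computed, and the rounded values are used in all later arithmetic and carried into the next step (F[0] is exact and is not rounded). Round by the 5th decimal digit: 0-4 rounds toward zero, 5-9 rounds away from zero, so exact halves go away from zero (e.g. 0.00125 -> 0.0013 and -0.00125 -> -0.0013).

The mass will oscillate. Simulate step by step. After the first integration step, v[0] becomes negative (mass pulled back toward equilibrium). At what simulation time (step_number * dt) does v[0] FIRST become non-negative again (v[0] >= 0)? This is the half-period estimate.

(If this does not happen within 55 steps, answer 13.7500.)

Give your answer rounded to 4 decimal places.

Step 0: x=[4.8000] v=[0.0000]
Step 1: x=[4.3557] v=[-1.7773]
Step 2: x=[3.5529] v=[-3.2113]
Step 3: x=[2.5467] v=[-4.0249]
Step 4: x=[1.5315] v=[-4.0610]
Step 5: x=[0.7034] v=[-3.3126]
Step 6: x=[0.2223] v=[-1.9243]
Step 7: x=[0.1812] v=[-0.1643]
Step 8: x=[0.5881] v=[1.6275]
First v>=0 after going negative at step 8, time=2.0000

Answer: 2.0000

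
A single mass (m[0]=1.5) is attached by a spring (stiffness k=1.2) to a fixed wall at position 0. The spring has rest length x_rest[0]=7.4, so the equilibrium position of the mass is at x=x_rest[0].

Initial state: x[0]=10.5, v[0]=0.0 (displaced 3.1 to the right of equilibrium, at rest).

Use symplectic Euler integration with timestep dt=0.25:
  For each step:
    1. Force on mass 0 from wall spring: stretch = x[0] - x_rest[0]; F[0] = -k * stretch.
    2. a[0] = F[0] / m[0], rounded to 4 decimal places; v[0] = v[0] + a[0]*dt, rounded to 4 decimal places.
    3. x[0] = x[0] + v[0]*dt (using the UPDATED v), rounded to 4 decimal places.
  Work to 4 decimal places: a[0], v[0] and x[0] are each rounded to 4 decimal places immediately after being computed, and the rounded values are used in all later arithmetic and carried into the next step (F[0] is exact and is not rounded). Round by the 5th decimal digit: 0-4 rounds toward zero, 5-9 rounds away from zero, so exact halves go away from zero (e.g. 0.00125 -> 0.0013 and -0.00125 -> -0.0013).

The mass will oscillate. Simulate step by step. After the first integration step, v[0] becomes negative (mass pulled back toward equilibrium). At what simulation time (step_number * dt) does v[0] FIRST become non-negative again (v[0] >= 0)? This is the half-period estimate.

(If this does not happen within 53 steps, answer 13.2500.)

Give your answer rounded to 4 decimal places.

Step 0: x=[10.5000] v=[0.0000]
Step 1: x=[10.3450] v=[-0.6200]
Step 2: x=[10.0428] v=[-1.2090]
Step 3: x=[9.6084] v=[-1.7376]
Step 4: x=[9.0636] v=[-2.1793]
Step 5: x=[8.4356] v=[-2.5120]
Step 6: x=[7.7558] v=[-2.7191]
Step 7: x=[7.0582] v=[-2.7903]
Step 8: x=[6.3777] v=[-2.7220]
Step 9: x=[5.7483] v=[-2.5176]
Step 10: x=[5.2015] v=[-2.1873]
Step 11: x=[4.7646] v=[-1.7476]
Step 12: x=[4.4595] v=[-1.2205]
Step 13: x=[4.3014] v=[-0.6324]
Step 14: x=[4.2982] v=[-0.0127]
Step 15: x=[4.4501] v=[0.6077]
First v>=0 after going negative at step 15, time=3.7500

Answer: 3.7500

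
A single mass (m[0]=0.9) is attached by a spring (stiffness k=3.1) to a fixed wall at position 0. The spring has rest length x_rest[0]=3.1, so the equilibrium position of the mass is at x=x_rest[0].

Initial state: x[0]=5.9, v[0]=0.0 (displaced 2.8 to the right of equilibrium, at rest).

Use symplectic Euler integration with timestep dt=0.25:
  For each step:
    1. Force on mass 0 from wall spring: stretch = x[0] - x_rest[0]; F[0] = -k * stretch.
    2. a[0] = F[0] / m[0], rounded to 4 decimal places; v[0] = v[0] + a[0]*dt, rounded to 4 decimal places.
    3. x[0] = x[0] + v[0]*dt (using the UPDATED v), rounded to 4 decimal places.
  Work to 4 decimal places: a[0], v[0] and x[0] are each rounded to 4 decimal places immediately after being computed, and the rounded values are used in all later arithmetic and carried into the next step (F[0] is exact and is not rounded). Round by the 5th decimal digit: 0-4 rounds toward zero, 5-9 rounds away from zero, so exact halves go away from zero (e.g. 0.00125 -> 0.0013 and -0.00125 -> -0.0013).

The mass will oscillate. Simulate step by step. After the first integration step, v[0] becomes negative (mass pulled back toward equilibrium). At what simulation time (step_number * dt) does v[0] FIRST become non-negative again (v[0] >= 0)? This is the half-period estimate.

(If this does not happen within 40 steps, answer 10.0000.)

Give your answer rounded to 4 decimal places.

Answer: 1.7500

Derivation:
Step 0: x=[5.9000] v=[0.0000]
Step 1: x=[5.2972] v=[-2.4111]
Step 2: x=[4.2214] v=[-4.3031]
Step 3: x=[2.9042] v=[-5.2688]
Step 4: x=[1.6292] v=[-5.1002]
Step 5: x=[0.6708] v=[-3.8337]
Step 6: x=[0.2353] v=[-1.7419]
Step 7: x=[0.4165] v=[0.7249]
First v>=0 after going negative at step 7, time=1.7500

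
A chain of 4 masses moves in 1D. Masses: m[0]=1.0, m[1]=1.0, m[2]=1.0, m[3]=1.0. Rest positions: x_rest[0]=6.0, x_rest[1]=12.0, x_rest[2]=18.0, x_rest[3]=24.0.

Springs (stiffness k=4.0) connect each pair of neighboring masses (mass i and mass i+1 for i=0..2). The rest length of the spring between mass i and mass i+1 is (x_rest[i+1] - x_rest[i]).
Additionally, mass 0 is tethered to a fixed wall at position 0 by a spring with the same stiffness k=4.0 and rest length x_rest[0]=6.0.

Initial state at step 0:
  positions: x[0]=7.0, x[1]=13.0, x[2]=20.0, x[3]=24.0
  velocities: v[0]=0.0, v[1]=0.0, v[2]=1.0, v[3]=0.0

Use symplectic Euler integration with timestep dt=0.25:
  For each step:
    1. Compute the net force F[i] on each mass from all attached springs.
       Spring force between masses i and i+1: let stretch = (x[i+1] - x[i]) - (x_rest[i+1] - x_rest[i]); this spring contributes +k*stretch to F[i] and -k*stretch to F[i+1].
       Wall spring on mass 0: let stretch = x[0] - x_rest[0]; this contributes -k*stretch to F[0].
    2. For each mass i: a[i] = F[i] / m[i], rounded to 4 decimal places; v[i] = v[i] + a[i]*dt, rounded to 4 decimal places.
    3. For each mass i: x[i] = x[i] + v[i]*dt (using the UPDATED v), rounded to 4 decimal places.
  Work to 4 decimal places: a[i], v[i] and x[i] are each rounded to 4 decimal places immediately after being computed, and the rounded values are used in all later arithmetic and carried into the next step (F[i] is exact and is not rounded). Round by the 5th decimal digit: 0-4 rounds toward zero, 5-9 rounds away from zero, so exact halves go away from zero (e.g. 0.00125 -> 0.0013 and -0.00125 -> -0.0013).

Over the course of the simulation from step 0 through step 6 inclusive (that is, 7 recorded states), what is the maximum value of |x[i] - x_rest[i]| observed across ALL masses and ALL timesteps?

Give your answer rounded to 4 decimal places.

Answer: 2.0547

Derivation:
Step 0: x=[7.0000 13.0000 20.0000 24.0000] v=[0.0000 0.0000 1.0000 0.0000]
Step 1: x=[6.7500 13.2500 19.5000 24.5000] v=[-1.0000 1.0000 -2.0000 2.0000]
Step 2: x=[6.4375 13.4375 18.6875 25.2500] v=[-1.2500 0.7500 -3.2500 3.0000]
Step 3: x=[6.2656 13.1875 18.2031 25.8594] v=[-0.6875 -1.0000 -1.9375 2.4375]
Step 4: x=[6.2578 12.4609 18.3789 26.0547] v=[-0.0312 -2.9063 0.7032 0.7812]
Step 5: x=[6.2363 11.6631 18.9942 25.8311] v=[-0.0859 -3.1914 2.4610 -0.8946]
Step 6: x=[6.0125 11.3413 19.4859 25.3982] v=[-0.8954 -1.2871 1.9668 -1.7315]
Max displacement = 2.0547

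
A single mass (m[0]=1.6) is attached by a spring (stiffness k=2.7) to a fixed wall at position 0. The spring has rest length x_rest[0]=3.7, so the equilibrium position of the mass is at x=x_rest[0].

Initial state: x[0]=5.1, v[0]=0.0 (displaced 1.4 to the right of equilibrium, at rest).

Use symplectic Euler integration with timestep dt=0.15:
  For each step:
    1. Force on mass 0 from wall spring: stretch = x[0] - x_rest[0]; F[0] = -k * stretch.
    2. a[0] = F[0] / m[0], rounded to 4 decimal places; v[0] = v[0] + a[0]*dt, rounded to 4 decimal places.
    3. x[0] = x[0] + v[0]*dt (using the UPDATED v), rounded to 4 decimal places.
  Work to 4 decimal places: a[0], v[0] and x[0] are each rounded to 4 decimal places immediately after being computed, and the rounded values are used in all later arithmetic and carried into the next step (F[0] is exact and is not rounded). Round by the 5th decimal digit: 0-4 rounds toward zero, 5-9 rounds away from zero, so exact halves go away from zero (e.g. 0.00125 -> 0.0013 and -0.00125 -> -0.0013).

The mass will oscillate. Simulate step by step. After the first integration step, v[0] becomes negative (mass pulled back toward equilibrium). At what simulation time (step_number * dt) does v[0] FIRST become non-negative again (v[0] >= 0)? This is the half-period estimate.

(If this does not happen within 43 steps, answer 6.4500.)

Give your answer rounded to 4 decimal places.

Answer: 2.5500

Derivation:
Step 0: x=[5.1000] v=[0.0000]
Step 1: x=[5.0468] v=[-0.3544]
Step 2: x=[4.9425] v=[-0.6953]
Step 3: x=[4.7910] v=[-1.0098]
Step 4: x=[4.5981] v=[-1.2860]
Step 5: x=[4.3711] v=[-1.5133]
Step 6: x=[4.1186] v=[-1.6832]
Step 7: x=[3.8502] v=[-1.7892]
Step 8: x=[3.5761] v=[-1.8272]
Step 9: x=[3.3067] v=[-1.7958]
Step 10: x=[3.0523] v=[-1.6962]
Step 11: x=[2.8225] v=[-1.5323]
Step 12: x=[2.6260] v=[-1.3102]
Step 13: x=[2.4703] v=[-1.0383]
Step 14: x=[2.3613] v=[-0.7270]
Step 15: x=[2.3031] v=[-0.3881]
Step 16: x=[2.2979] v=[-0.0345]
Step 17: x=[2.3460] v=[0.3204]
First v>=0 after going negative at step 17, time=2.5500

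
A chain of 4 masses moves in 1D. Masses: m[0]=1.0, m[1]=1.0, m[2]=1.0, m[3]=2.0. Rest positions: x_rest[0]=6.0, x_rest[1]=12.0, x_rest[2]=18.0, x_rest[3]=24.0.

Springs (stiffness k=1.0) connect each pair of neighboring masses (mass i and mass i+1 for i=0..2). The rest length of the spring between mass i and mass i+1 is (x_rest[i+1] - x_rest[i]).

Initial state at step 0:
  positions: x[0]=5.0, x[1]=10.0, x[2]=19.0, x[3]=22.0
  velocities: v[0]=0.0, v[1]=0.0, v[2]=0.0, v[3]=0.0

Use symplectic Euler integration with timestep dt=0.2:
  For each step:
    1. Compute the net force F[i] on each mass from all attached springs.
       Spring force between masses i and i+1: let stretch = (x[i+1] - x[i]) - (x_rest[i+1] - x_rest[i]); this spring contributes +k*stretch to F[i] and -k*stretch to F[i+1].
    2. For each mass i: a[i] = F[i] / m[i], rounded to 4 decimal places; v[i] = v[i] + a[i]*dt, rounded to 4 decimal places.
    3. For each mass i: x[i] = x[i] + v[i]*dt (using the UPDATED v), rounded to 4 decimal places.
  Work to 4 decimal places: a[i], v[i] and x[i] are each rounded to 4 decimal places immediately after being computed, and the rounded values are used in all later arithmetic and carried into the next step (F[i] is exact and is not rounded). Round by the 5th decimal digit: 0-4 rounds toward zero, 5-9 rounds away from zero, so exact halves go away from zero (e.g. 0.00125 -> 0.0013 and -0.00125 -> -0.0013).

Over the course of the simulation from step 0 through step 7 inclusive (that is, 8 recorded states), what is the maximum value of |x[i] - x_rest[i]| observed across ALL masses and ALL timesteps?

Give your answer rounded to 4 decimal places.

Answer: 2.8460

Derivation:
Step 0: x=[5.0000 10.0000 19.0000 22.0000] v=[0.0000 0.0000 0.0000 0.0000]
Step 1: x=[4.9600 10.1600 18.7600 22.0600] v=[-0.2000 0.8000 -1.2000 0.3000]
Step 2: x=[4.8880 10.4560 18.3080 22.1740] v=[-0.3600 1.4800 -2.2600 0.5700]
Step 3: x=[4.7987 10.8434 17.6966 22.3307] v=[-0.4464 1.9368 -3.0572 0.7834]
Step 4: x=[4.7112 11.2631 16.9964 22.5147] v=[-0.4375 2.0985 -3.5010 0.9200]
Step 5: x=[4.6458 11.6501 16.2876 22.7083] v=[-0.3271 1.9348 -3.5440 0.9682]
Step 6: x=[4.6206 11.9424 15.6501 22.8935] v=[-0.1262 1.4614 -3.1874 0.9261]
Step 7: x=[4.6482 12.0901 15.1540 23.0539] v=[0.1382 0.7386 -2.4803 0.8018]
Max displacement = 2.8460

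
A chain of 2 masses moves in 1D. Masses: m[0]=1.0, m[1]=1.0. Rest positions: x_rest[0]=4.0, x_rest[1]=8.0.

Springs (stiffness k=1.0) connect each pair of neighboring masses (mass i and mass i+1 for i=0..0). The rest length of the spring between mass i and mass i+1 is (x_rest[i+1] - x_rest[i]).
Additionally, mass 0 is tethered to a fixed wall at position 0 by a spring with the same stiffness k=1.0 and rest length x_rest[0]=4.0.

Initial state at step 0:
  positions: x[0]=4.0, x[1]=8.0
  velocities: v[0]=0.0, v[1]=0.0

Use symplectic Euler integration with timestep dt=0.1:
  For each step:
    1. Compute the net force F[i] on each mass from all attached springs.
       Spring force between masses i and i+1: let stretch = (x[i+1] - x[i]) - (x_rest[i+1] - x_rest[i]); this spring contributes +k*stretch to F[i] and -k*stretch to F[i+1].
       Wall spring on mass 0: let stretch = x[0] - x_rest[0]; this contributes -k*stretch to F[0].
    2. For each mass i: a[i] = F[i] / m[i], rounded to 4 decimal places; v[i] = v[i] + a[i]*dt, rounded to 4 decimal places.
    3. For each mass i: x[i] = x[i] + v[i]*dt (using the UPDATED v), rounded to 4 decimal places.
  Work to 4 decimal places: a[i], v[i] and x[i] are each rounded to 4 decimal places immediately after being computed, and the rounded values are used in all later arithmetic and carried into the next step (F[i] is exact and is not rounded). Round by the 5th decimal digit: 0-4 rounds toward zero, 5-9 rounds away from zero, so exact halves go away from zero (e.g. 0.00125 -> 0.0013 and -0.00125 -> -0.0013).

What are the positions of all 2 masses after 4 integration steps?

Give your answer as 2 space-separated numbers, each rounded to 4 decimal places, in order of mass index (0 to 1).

Step 0: x=[4.0000 8.0000] v=[0.0000 0.0000]
Step 1: x=[4.0000 8.0000] v=[0.0000 0.0000]
Step 2: x=[4.0000 8.0000] v=[0.0000 0.0000]
Step 3: x=[4.0000 8.0000] v=[0.0000 0.0000]
Step 4: x=[4.0000 8.0000] v=[0.0000 0.0000]

Answer: 4.0000 8.0000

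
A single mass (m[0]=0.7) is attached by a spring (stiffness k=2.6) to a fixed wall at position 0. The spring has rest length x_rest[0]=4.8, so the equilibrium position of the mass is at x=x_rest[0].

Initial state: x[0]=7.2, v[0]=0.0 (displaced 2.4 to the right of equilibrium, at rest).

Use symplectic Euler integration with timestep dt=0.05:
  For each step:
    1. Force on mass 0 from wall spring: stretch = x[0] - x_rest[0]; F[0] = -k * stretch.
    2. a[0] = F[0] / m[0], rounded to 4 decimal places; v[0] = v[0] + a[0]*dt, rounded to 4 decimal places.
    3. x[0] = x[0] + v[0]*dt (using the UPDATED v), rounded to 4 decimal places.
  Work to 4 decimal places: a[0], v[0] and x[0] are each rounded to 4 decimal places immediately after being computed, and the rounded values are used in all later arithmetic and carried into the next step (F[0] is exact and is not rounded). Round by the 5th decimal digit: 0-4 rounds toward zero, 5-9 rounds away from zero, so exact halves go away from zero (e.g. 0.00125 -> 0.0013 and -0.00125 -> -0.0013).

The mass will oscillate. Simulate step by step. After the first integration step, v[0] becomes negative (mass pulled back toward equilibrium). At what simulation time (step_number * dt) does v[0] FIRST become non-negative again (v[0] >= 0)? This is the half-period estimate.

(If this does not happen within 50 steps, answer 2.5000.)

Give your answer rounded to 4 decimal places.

Answer: 1.6500

Derivation:
Step 0: x=[7.2000] v=[0.0000]
Step 1: x=[7.1777] v=[-0.4457]
Step 2: x=[7.1333] v=[-0.8873]
Step 3: x=[7.0673] v=[-1.3206]
Step 4: x=[6.9802] v=[-1.7417]
Step 5: x=[6.8729] v=[-2.1466]
Step 6: x=[6.7463] v=[-2.5316]
Step 7: x=[6.6016] v=[-2.8931]
Step 8: x=[6.4402] v=[-3.2277]
Step 9: x=[6.2636] v=[-3.5323]
Step 10: x=[6.0734] v=[-3.8041]
Step 11: x=[5.8714] v=[-4.0406]
Step 12: x=[5.6594] v=[-4.2396]
Step 13: x=[5.4394] v=[-4.3992]
Step 14: x=[5.2135] v=[-4.5179]
Step 15: x=[4.9838] v=[-4.5947]
Step 16: x=[4.7524] v=[-4.6288]
Step 17: x=[4.5214] v=[-4.6200]
Step 18: x=[4.2930] v=[-4.5683]
Step 19: x=[4.0693] v=[-4.4741]
Step 20: x=[3.8524] v=[-4.3384]
Step 21: x=[3.6443] v=[-4.1624]
Step 22: x=[3.4469] v=[-3.9478]
Step 23: x=[3.2621] v=[-3.6965]
Step 24: x=[3.0916] v=[-3.4109]
Step 25: x=[2.9369] v=[-3.0936]
Step 26: x=[2.7995] v=[-2.7476]
Step 27: x=[2.6807] v=[-2.3761]
Step 28: x=[2.5816] v=[-1.9825]
Step 29: x=[2.5031] v=[-1.5705]
Step 30: x=[2.4459] v=[-1.1439]
Step 31: x=[2.4106] v=[-0.7067]
Step 32: x=[2.3975] v=[-0.2630]
Step 33: x=[2.4067] v=[0.1832]
First v>=0 after going negative at step 33, time=1.6500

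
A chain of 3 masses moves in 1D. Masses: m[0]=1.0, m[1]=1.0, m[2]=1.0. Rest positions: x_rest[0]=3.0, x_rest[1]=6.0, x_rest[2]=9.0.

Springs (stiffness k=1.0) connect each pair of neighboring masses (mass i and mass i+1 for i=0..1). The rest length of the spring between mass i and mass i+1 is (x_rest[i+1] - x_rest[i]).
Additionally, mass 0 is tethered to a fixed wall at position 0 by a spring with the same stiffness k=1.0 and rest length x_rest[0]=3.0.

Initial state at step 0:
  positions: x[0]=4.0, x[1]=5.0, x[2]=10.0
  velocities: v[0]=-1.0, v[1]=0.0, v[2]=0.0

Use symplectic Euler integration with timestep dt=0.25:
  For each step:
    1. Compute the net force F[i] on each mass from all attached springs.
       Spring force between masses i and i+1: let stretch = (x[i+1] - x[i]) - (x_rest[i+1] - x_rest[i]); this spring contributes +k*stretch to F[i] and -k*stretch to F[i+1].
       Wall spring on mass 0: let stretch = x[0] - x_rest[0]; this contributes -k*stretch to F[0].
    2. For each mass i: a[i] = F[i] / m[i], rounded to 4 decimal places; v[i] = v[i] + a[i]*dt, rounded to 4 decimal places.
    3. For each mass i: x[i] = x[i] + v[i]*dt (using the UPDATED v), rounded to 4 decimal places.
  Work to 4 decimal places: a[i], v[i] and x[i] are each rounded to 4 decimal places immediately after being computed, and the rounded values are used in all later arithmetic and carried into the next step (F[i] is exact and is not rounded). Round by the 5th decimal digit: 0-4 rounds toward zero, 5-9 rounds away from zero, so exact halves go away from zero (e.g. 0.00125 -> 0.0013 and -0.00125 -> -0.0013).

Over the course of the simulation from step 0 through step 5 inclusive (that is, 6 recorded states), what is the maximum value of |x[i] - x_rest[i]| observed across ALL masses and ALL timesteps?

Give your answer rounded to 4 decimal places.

Answer: 1.3772

Derivation:
Step 0: x=[4.0000 5.0000 10.0000] v=[-1.0000 0.0000 0.0000]
Step 1: x=[3.5625 5.2500 9.8750] v=[-1.7500 1.0000 -0.5000]
Step 2: x=[3.0078 5.6836 9.6484] v=[-2.2188 1.7344 -0.9063]
Step 3: x=[2.4324 6.1978 9.3615] v=[-2.3018 2.0567 -1.1475]
Step 4: x=[1.9403 6.6744 9.0644] v=[-1.9686 1.9063 -1.1884]
Step 5: x=[1.6228 7.0045 8.8054] v=[-1.2702 1.3203 -1.0359]
Max displacement = 1.3772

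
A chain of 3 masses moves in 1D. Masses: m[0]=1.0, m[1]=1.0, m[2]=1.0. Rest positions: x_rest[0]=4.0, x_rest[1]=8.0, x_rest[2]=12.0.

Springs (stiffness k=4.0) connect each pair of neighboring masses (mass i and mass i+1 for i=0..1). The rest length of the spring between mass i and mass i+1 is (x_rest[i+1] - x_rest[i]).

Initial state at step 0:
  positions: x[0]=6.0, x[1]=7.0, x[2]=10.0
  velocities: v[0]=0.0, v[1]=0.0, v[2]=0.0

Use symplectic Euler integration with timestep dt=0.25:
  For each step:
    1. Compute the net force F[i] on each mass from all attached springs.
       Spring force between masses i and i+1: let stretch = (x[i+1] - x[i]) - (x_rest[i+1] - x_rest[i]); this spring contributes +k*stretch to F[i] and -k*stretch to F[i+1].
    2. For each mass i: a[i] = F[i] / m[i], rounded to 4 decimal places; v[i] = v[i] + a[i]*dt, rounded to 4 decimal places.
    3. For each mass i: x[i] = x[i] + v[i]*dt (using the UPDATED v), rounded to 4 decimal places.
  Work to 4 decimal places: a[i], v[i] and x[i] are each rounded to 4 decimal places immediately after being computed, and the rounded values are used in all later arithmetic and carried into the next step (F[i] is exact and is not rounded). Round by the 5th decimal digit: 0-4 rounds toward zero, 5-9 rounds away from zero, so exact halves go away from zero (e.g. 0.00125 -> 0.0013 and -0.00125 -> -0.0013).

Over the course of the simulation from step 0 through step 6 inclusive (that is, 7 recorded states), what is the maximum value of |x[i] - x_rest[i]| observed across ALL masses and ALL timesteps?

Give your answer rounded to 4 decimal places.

Answer: 2.1865

Derivation:
Step 0: x=[6.0000 7.0000 10.0000] v=[0.0000 0.0000 0.0000]
Step 1: x=[5.2500 7.5000 10.2500] v=[-3.0000 2.0000 1.0000]
Step 2: x=[4.0625 8.1250 10.8125] v=[-4.7500 2.5000 2.2500]
Step 3: x=[2.8906 8.4063 11.7031] v=[-4.6875 1.1250 3.5625]
Step 4: x=[2.0977 8.1328 12.7695] v=[-3.1718 -1.0939 4.2657]
Step 5: x=[1.8135 7.5097 13.6768] v=[-1.1367 -2.4923 3.6290]
Step 6: x=[1.9534 7.0044 14.0423] v=[0.5595 -2.0214 1.4619]
Max displacement = 2.1865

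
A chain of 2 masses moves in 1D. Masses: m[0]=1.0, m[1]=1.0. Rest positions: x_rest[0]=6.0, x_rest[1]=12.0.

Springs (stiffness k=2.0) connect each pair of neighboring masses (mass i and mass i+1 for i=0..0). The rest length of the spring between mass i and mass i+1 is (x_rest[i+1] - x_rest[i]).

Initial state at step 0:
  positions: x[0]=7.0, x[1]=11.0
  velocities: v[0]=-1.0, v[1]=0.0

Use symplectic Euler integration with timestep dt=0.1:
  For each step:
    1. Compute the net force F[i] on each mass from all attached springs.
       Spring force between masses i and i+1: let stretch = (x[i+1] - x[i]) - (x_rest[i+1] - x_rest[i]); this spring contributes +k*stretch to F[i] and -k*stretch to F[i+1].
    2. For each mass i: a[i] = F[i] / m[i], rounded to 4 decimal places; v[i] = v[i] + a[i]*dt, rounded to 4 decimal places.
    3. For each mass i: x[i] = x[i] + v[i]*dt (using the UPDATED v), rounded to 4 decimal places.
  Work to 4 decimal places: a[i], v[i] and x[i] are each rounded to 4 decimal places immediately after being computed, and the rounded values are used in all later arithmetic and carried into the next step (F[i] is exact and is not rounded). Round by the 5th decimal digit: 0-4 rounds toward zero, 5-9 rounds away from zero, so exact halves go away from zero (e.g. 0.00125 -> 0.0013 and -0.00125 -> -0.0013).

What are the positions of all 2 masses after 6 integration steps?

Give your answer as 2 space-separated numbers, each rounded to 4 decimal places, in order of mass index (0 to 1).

Step 0: x=[7.0000 11.0000] v=[-1.0000 0.0000]
Step 1: x=[6.8600 11.0400] v=[-1.4000 0.4000]
Step 2: x=[6.6836 11.1164] v=[-1.7640 0.7640]
Step 3: x=[6.4759 11.2241] v=[-2.0774 1.0774]
Step 4: x=[6.2431 11.3569] v=[-2.3278 1.3278]
Step 5: x=[5.9926 11.5074] v=[-2.5050 1.5050]
Step 6: x=[5.7324 11.6676] v=[-2.6020 1.6020]

Answer: 5.7324 11.6676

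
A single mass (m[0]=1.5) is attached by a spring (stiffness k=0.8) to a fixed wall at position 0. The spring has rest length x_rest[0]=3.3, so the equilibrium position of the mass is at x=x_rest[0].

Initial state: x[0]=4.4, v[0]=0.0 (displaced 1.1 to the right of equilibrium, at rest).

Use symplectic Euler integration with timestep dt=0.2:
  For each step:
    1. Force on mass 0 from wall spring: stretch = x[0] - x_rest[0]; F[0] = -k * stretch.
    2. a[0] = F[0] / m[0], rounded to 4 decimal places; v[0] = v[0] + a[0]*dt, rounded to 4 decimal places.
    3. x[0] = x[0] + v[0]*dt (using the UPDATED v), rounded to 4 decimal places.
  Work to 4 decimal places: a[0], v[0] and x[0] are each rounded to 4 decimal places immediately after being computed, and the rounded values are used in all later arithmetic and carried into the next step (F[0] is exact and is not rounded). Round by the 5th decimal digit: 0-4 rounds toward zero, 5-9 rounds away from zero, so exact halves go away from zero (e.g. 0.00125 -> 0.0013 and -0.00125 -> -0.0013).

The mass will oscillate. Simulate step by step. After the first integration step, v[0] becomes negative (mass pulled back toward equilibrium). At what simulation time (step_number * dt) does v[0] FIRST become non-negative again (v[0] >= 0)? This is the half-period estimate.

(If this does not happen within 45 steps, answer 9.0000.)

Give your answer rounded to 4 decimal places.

Step 0: x=[4.4000] v=[0.0000]
Step 1: x=[4.3765] v=[-0.1173]
Step 2: x=[4.3301] v=[-0.2321]
Step 3: x=[4.2617] v=[-0.3420]
Step 4: x=[4.1728] v=[-0.4446]
Step 5: x=[4.0653] v=[-0.5377]
Step 6: x=[3.9414] v=[-0.6193]
Step 7: x=[3.8039] v=[-0.6877]
Step 8: x=[3.6556] v=[-0.7414]
Step 9: x=[3.4997] v=[-0.7793]
Step 10: x=[3.3396] v=[-0.8006]
Step 11: x=[3.1786] v=[-0.8048]
Step 12: x=[3.0202] v=[-0.7919]
Step 13: x=[2.8678] v=[-0.7621]
Step 14: x=[2.7246] v=[-0.7160]
Step 15: x=[2.5937] v=[-0.6546]
Step 16: x=[2.4778] v=[-0.5793]
Step 17: x=[2.3795] v=[-0.4916]
Step 18: x=[2.3008] v=[-0.3934]
Step 19: x=[2.2434] v=[-0.2868]
Step 20: x=[2.2086] v=[-0.1741]
Step 21: x=[2.1971] v=[-0.0577]
Step 22: x=[2.2091] v=[0.0599]
First v>=0 after going negative at step 22, time=4.4000

Answer: 4.4000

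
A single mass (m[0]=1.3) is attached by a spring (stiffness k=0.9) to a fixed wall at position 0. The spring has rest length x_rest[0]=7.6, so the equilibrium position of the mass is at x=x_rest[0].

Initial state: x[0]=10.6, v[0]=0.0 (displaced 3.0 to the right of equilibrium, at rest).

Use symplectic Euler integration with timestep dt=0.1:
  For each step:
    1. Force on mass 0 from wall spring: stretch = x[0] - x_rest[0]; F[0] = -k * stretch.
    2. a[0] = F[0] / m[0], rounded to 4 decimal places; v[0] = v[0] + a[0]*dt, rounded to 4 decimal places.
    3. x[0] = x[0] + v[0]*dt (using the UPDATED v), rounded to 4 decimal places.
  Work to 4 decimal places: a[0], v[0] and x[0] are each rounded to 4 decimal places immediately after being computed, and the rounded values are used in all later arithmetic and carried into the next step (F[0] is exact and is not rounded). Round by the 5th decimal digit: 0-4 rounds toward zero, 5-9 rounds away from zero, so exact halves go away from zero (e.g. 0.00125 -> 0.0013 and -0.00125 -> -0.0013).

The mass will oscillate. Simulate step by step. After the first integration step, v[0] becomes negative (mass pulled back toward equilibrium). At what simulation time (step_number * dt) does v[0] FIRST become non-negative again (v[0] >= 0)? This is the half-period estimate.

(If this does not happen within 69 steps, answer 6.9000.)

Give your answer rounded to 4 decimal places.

Answer: 3.8000

Derivation:
Step 0: x=[10.6000] v=[0.0000]
Step 1: x=[10.5792] v=[-0.2077]
Step 2: x=[10.5378] v=[-0.4140]
Step 3: x=[10.4761] v=[-0.6174]
Step 4: x=[10.3945] v=[-0.8165]
Step 5: x=[10.2935] v=[-1.0100]
Step 6: x=[10.1739] v=[-1.1965]
Step 7: x=[10.0364] v=[-1.3747]
Step 8: x=[9.8821] v=[-1.5434]
Step 9: x=[9.7120] v=[-1.7014]
Step 10: x=[9.5272] v=[-1.8476]
Step 11: x=[9.3291] v=[-1.9810]
Step 12: x=[9.1190] v=[-2.1007]
Step 13: x=[8.8984] v=[-2.2059]
Step 14: x=[8.6688] v=[-2.2958]
Step 15: x=[8.4318] v=[-2.3698]
Step 16: x=[8.1891] v=[-2.4274]
Step 17: x=[7.9423] v=[-2.4682]
Step 18: x=[7.6931] v=[-2.4919]
Step 19: x=[7.4433] v=[-2.4984]
Step 20: x=[7.1945] v=[-2.4876]
Step 21: x=[6.9486] v=[-2.4595]
Step 22: x=[6.7072] v=[-2.4144]
Step 23: x=[6.4719] v=[-2.3526]
Step 24: x=[6.2445] v=[-2.2745]
Step 25: x=[6.0264] v=[-2.1807]
Step 26: x=[5.8192] v=[-2.0718]
Step 27: x=[5.6244] v=[-1.9485]
Step 28: x=[5.4432] v=[-1.8117]
Step 29: x=[5.2770] v=[-1.6624]
Step 30: x=[5.1268] v=[-1.5016]
Step 31: x=[4.9938] v=[-1.3304]
Step 32: x=[4.8788] v=[-1.1500]
Step 33: x=[4.7826] v=[-0.9616]
Step 34: x=[4.7059] v=[-0.7666]
Step 35: x=[4.6493] v=[-0.5662]
Step 36: x=[4.6131] v=[-0.3619]
Step 37: x=[4.5976] v=[-0.1551]
Step 38: x=[4.6029] v=[0.0528]
First v>=0 after going negative at step 38, time=3.8000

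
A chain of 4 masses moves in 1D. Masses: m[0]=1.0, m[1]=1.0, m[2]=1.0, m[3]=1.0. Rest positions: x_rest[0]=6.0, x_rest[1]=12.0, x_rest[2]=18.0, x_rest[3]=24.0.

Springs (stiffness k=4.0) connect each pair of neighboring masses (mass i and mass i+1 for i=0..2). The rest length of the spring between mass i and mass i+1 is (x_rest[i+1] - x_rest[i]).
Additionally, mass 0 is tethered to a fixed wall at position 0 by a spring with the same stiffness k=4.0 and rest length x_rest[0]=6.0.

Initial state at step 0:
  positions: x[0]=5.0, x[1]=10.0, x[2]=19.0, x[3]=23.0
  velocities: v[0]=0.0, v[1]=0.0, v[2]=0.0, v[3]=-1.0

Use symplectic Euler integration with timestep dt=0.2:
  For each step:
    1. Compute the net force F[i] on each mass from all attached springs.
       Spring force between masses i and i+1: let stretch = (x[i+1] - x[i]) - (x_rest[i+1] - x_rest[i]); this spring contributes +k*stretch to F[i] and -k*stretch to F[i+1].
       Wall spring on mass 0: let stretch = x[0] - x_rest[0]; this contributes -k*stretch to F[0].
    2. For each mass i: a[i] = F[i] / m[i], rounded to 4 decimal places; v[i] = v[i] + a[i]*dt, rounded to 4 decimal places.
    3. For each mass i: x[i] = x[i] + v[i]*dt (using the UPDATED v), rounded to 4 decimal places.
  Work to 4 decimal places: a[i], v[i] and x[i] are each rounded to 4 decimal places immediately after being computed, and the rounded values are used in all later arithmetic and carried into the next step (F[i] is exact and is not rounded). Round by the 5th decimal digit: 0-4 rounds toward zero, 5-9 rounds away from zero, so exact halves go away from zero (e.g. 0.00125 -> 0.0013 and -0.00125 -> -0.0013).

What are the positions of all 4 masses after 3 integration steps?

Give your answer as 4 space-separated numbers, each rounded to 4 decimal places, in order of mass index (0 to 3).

Answer: 5.4260 12.3593 15.9224 23.6360

Derivation:
Step 0: x=[5.0000 10.0000 19.0000 23.0000] v=[0.0000 0.0000 0.0000 -1.0000]
Step 1: x=[5.0000 10.6400 18.2000 23.1200] v=[0.0000 3.2000 -4.0000 0.6000]
Step 2: x=[5.1024 11.5872 16.9776 23.4128] v=[0.5120 4.7360 -6.1120 1.4640]
Step 3: x=[5.4260 12.3593 15.9224 23.6360] v=[1.6179 3.8605 -5.2762 1.1158]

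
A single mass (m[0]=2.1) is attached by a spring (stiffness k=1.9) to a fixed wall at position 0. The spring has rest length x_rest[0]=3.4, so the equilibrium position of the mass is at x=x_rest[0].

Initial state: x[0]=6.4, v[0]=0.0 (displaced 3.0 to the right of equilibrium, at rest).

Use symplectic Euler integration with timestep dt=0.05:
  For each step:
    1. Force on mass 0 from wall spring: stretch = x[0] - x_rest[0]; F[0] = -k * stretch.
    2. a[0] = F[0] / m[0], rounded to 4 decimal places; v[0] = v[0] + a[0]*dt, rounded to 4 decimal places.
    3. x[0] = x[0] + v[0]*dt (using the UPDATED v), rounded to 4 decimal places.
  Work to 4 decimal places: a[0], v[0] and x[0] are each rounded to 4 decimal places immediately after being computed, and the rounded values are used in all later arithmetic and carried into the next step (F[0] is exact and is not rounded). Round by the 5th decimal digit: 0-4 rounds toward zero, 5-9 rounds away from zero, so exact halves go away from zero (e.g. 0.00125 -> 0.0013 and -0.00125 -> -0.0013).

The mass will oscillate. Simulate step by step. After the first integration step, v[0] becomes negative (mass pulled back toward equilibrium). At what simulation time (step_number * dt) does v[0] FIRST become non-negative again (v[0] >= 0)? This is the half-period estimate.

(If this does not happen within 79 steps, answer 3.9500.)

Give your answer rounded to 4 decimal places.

Answer: 3.3500

Derivation:
Step 0: x=[6.4000] v=[0.0000]
Step 1: x=[6.3932] v=[-0.1357]
Step 2: x=[6.3796] v=[-0.2711]
Step 3: x=[6.3593] v=[-0.4059]
Step 4: x=[6.3323] v=[-0.5398]
Step 5: x=[6.2987] v=[-0.6725]
Step 6: x=[6.2585] v=[-0.8036]
Step 7: x=[6.2119] v=[-0.9329]
Step 8: x=[6.1589] v=[-1.0601]
Step 9: x=[6.0997] v=[-1.1849]
Step 10: x=[6.0344] v=[-1.3070]
Step 11: x=[5.9631] v=[-1.4262]
Step 12: x=[5.8860] v=[-1.5422]
Step 13: x=[5.8033] v=[-1.6547]
Step 14: x=[5.7151] v=[-1.7634]
Step 15: x=[5.6217] v=[-1.8681]
Step 16: x=[5.5233] v=[-1.9686]
Step 17: x=[5.4201] v=[-2.0647]
Step 18: x=[5.3123] v=[-2.1561]
Step 19: x=[5.2002] v=[-2.2426]
Step 20: x=[5.0840] v=[-2.3240]
Step 21: x=[4.9640] v=[-2.4002]
Step 22: x=[4.8405] v=[-2.4710]
Step 23: x=[4.7137] v=[-2.5362]
Step 24: x=[4.5839] v=[-2.5956]
Step 25: x=[4.4514] v=[-2.6492]
Step 26: x=[4.3166] v=[-2.6968]
Step 27: x=[4.1797] v=[-2.7383]
Step 28: x=[4.0410] v=[-2.7736]
Step 29: x=[3.9009] v=[-2.8026]
Step 30: x=[3.7596] v=[-2.8253]
Step 31: x=[3.6175] v=[-2.8416]
Step 32: x=[3.4749] v=[-2.8514]
Step 33: x=[3.3322] v=[-2.8548]
Step 34: x=[3.1896] v=[-2.8517]
Step 35: x=[3.0475] v=[-2.8422]
Step 36: x=[2.9062] v=[-2.8263]
Step 37: x=[2.7660] v=[-2.8040]
Step 38: x=[2.6272] v=[-2.7753]
Step 39: x=[2.4902] v=[-2.7403]
Step 40: x=[2.3552] v=[-2.6991]
Step 41: x=[2.2226] v=[-2.6518]
Step 42: x=[2.0927] v=[-2.5985]
Step 43: x=[1.9657] v=[-2.5394]
Step 44: x=[1.8420] v=[-2.4745]
Step 45: x=[1.7218] v=[-2.4040]
Step 46: x=[1.6054] v=[-2.3281]
Step 47: x=[1.4931] v=[-2.2469]
Step 48: x=[1.3851] v=[-2.1606]
Step 49: x=[1.2816] v=[-2.0695]
Step 50: x=[1.1829] v=[-1.9737]
Step 51: x=[1.0892] v=[-1.8734]
Step 52: x=[1.0008] v=[-1.7689]
Step 53: x=[0.9178] v=[-1.6604]
Step 54: x=[0.8404] v=[-1.5481]
Step 55: x=[0.7688] v=[-1.4323]
Step 56: x=[0.7031] v=[-1.3133]
Step 57: x=[0.6435] v=[-1.1913]
Step 58: x=[0.5902] v=[-1.0666]
Step 59: x=[0.5432] v=[-0.9395]
Step 60: x=[0.5027] v=[-0.8103]
Step 61: x=[0.4687] v=[-0.6792]
Step 62: x=[0.4414] v=[-0.5466]
Step 63: x=[0.4208] v=[-0.4128]
Step 64: x=[0.4069] v=[-0.2780]
Step 65: x=[0.3998] v=[-0.1426]
Step 66: x=[0.3995] v=[-0.0069]
Step 67: x=[0.4059] v=[0.1288]
First v>=0 after going negative at step 67, time=3.3500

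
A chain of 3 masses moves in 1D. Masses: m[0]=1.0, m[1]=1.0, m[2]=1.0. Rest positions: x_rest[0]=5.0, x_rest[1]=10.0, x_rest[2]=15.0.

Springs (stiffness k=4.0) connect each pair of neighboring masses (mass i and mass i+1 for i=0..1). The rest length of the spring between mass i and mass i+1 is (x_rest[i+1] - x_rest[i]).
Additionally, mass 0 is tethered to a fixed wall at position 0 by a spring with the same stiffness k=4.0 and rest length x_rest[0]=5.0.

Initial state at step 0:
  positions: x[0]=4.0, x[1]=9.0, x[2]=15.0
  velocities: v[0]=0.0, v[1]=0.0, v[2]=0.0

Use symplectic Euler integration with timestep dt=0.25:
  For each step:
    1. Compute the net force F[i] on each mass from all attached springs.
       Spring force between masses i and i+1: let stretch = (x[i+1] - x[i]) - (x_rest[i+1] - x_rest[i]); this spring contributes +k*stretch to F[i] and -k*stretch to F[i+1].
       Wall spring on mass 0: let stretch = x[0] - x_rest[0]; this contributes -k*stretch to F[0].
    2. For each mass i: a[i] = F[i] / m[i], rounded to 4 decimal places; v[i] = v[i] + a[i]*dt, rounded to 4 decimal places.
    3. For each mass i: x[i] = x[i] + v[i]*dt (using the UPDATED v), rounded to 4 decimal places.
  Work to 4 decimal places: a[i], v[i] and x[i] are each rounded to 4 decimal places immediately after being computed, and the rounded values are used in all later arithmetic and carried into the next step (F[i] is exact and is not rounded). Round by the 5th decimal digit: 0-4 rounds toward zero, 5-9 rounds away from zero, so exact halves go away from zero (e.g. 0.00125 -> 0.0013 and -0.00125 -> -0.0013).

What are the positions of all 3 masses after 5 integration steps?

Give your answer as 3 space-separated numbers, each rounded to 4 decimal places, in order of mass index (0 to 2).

Answer: 5.7148 10.1114 14.1690

Derivation:
Step 0: x=[4.0000 9.0000 15.0000] v=[0.0000 0.0000 0.0000]
Step 1: x=[4.2500 9.2500 14.7500] v=[1.0000 1.0000 -1.0000]
Step 2: x=[4.6875 9.6250 14.3750] v=[1.7500 1.5000 -1.5000]
Step 3: x=[5.1875 9.9531 14.0625] v=[2.0000 1.3125 -1.2500]
Step 4: x=[5.5820 10.1172 13.9727] v=[1.5781 0.6563 -0.3594]
Step 5: x=[5.7148 10.1114 14.1690] v=[0.5313 -0.0234 0.7851]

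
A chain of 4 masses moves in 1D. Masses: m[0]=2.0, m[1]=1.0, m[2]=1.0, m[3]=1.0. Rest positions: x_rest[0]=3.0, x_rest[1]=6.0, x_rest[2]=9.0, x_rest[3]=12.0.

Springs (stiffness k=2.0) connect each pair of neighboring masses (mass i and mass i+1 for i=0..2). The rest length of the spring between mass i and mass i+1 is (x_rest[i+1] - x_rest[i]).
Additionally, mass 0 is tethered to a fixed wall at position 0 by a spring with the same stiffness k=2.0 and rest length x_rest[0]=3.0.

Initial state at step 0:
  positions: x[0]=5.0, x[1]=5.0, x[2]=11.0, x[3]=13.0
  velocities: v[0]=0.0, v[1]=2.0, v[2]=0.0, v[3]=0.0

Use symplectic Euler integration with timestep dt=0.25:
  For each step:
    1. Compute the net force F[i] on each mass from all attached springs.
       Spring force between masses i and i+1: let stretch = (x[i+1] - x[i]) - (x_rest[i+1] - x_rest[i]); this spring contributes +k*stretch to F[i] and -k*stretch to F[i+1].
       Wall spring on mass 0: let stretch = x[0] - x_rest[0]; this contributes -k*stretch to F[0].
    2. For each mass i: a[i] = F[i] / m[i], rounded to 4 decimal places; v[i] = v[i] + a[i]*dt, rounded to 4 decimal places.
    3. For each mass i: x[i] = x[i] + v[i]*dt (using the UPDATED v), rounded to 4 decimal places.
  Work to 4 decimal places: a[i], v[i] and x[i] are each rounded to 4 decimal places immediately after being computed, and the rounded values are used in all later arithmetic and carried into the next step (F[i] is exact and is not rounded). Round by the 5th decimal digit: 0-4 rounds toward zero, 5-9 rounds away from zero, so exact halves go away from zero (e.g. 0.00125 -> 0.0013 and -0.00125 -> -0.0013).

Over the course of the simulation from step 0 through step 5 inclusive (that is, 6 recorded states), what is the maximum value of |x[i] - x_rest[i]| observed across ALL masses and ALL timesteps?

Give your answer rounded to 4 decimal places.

Step 0: x=[5.0000 5.0000 11.0000 13.0000] v=[0.0000 2.0000 0.0000 0.0000]
Step 1: x=[4.6875 6.2500 10.5000 13.1250] v=[-1.2500 5.0000 -2.0000 0.5000]
Step 2: x=[4.1797 7.8360 9.7969 13.2969] v=[-2.0313 6.3438 -2.8125 0.6875]
Step 3: x=[3.6392 9.2100 9.2862 13.4063] v=[-2.1622 5.4961 -2.0430 0.4375]
Step 4: x=[3.2194 9.8972 9.2809 13.3757] v=[-1.6793 2.7488 -0.0211 -0.1226]
Step 5: x=[3.0157 9.6726 9.8645 13.2082] v=[-0.8147 -0.8983 2.3345 -0.6700]
Max displacement = 3.8972

Answer: 3.8972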